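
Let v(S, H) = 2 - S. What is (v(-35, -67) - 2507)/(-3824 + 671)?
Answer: 2470/3153 ≈ 0.78338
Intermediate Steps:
(v(-35, -67) - 2507)/(-3824 + 671) = ((2 - 1*(-35)) - 2507)/(-3824 + 671) = ((2 + 35) - 2507)/(-3153) = (37 - 2507)*(-1/3153) = -2470*(-1/3153) = 2470/3153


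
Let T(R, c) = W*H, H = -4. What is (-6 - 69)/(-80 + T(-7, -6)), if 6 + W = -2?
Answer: 25/16 ≈ 1.5625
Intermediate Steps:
W = -8 (W = -6 - 2 = -8)
T(R, c) = 32 (T(R, c) = -8*(-4) = 32)
(-6 - 69)/(-80 + T(-7, -6)) = (-6 - 69)/(-80 + 32) = -75/(-48) = -75*(-1/48) = 25/16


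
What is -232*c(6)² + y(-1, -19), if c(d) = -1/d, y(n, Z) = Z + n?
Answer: -238/9 ≈ -26.444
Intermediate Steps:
-232*c(6)² + y(-1, -19) = -232*(-1/6)² + (-19 - 1) = -232*(-1*⅙)² - 20 = -232*(-⅙)² - 20 = -232*1/36 - 20 = -58/9 - 20 = -238/9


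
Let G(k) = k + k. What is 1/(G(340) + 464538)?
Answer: 1/465218 ≈ 2.1495e-6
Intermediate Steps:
G(k) = 2*k
1/(G(340) + 464538) = 1/(2*340 + 464538) = 1/(680 + 464538) = 1/465218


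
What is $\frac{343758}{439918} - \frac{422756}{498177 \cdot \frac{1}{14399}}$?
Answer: $- \frac{1338862797706013}{109578514743} \approx -12218.0$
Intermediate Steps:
$\frac{343758}{439918} - \frac{422756}{498177 \cdot \frac{1}{14399}} = 343758 \cdot \frac{1}{439918} - \frac{422756}{498177 \cdot \frac{1}{14399}} = \frac{171879}{219959} - \frac{422756}{\frac{498177}{14399}} = \frac{171879}{219959} - \frac{6087263644}{498177} = - \frac{1338862797706013}{109578514743}$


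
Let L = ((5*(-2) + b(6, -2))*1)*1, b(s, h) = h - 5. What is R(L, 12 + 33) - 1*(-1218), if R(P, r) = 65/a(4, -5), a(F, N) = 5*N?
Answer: 6077/5 ≈ 1215.4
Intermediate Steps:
b(s, h) = -5 + h
L = -17 (L = ((5*(-2) + (-5 - 2))*1)*1 = ((-10 - 7)*1)*1 = -17*1*1 = -17*1 = -17)
R(P, r) = -13/5 (R(P, r) = 65/((5*(-5))) = 65/(-25) = 65*(-1/25) = -13/5)
R(L, 12 + 33) - 1*(-1218) = -13/5 - 1*(-1218) = -13/5 + 1218 = 6077/5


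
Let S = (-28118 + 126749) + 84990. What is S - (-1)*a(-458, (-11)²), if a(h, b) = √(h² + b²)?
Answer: 183621 + √224405 ≈ 1.8409e+5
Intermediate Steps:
a(h, b) = √(b² + h²)
S = 183621 (S = 98631 + 84990 = 183621)
S - (-1)*a(-458, (-11)²) = 183621 - (-1)*√(((-11)²)² + (-458)²) = 183621 - (-1)*√(121² + 209764) = 183621 - (-1)*√(14641 + 209764) = 183621 - (-1)*√224405 = 183621 + √224405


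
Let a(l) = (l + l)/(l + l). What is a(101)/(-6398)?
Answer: -1/6398 ≈ -0.00015630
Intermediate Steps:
a(l) = 1 (a(l) = (2*l)/((2*l)) = (2*l)*(1/(2*l)) = 1)
a(101)/(-6398) = 1/(-6398) = 1*(-1/6398) = -1/6398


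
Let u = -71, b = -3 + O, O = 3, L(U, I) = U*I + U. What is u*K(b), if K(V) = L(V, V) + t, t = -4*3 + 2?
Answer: 710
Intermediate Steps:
L(U, I) = U + I*U (L(U, I) = I*U + U = U + I*U)
t = -10 (t = -12 + 2 = -10)
b = 0 (b = -3 + 3 = 0)
K(V) = -10 + V*(1 + V) (K(V) = V*(1 + V) - 10 = -10 + V*(1 + V))
u*K(b) = -71*(-10 + 0*(1 + 0)) = -71*(-10 + 0*1) = -71*(-10 + 0) = -71*(-10) = 710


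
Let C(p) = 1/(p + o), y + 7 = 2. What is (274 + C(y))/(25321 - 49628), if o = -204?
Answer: -57265/5080163 ≈ -0.011272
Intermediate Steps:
y = -5 (y = -7 + 2 = -5)
C(p) = 1/(-204 + p) (C(p) = 1/(p - 204) = 1/(-204 + p))
(274 + C(y))/(25321 - 49628) = (274 + 1/(-204 - 5))/(25321 - 49628) = (274 + 1/(-209))/(-24307) = (274 - 1/209)*(-1/24307) = (57265/209)*(-1/24307) = -57265/5080163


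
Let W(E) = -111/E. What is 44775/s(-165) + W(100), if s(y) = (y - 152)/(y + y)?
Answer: 1477539813/31700 ≈ 46610.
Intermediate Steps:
s(y) = (-152 + y)/(2*y) (s(y) = (-152 + y)/((2*y)) = (-152 + y)*(1/(2*y)) = (-152 + y)/(2*y))
44775/s(-165) + W(100) = 44775/(((½)*(-152 - 165)/(-165))) - 111/100 = 44775/(((½)*(-1/165)*(-317))) - 111*1/100 = 44775/(317/330) - 111/100 = 44775*(330/317) - 111/100 = 14775750/317 - 111/100 = 1477539813/31700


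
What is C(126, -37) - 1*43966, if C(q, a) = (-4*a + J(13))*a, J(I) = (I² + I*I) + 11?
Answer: -62355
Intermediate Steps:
J(I) = 11 + 2*I² (J(I) = (I² + I²) + 11 = 2*I² + 11 = 11 + 2*I²)
C(q, a) = a*(349 - 4*a) (C(q, a) = (-4*a + (11 + 2*13²))*a = (-4*a + (11 + 2*169))*a = (-4*a + (11 + 338))*a = (-4*a + 349)*a = (349 - 4*a)*a = a*(349 - 4*a))
C(126, -37) - 1*43966 = -37*(349 - 4*(-37)) - 1*43966 = -37*(349 + 148) - 43966 = -37*497 - 43966 = -18389 - 43966 = -62355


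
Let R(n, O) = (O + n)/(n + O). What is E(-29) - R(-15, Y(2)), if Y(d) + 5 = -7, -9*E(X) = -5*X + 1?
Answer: -155/9 ≈ -17.222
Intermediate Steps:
E(X) = -1/9 + 5*X/9 (E(X) = -(-5*X + 1)/9 = -(1 - 5*X)/9 = -1/9 + 5*X/9)
Y(d) = -12 (Y(d) = -5 - 7 = -12)
R(n, O) = 1 (R(n, O) = (O + n)/(O + n) = 1)
E(-29) - R(-15, Y(2)) = (-1/9 + (5/9)*(-29)) - 1*1 = (-1/9 - 145/9) - 1 = -146/9 - 1 = -155/9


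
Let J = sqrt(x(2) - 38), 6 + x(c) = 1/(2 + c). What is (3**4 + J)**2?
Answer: 26069/4 + 405*I*sqrt(7) ≈ 6517.3 + 1071.5*I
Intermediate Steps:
x(c) = -6 + 1/(2 + c)
J = 5*I*sqrt(7)/2 (J = sqrt((-11 - 6*2)/(2 + 2) - 38) = sqrt((-11 - 12)/4 - 38) = sqrt((1/4)*(-23) - 38) = sqrt(-23/4 - 38) = sqrt(-175/4) = 5*I*sqrt(7)/2 ≈ 6.6144*I)
(3**4 + J)**2 = (3**4 + 5*I*sqrt(7)/2)**2 = (81 + 5*I*sqrt(7)/2)**2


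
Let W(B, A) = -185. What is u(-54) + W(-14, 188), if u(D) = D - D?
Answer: -185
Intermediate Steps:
u(D) = 0
u(-54) + W(-14, 188) = 0 - 185 = -185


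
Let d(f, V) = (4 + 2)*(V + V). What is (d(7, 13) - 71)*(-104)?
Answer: -8840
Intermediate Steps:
d(f, V) = 12*V (d(f, V) = 6*(2*V) = 12*V)
(d(7, 13) - 71)*(-104) = (12*13 - 71)*(-104) = (156 - 71)*(-104) = 85*(-104) = -8840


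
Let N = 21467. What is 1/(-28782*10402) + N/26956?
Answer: 803376614629/1008795831498 ≈ 0.79637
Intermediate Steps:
1/(-28782*10402) + N/26956 = 1/(-28782*10402) + 21467/26956 = -1/28782*1/10402 + 21467*(1/26956) = -1/299390364 + 21467/26956 = 803376614629/1008795831498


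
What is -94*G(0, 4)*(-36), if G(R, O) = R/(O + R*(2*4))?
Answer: 0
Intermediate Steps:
G(R, O) = R/(O + 8*R) (G(R, O) = R/(O + R*8) = R/(O + 8*R))
-94*G(0, 4)*(-36) = -0/(4 + 8*0)*(-36) = -0/(4 + 0)*(-36) = -0/4*(-36) = -94*0*(-36) = 0*(-36) = 0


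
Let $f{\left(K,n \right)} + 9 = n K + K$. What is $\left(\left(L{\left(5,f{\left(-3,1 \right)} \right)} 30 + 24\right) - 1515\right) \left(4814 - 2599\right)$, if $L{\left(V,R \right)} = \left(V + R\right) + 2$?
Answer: $-3834165$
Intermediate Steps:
$f{\left(K,n \right)} = -9 + K + K n$ ($f{\left(K,n \right)} = -9 + \left(n K + K\right) = -9 + \left(K n + K\right) = -9 + \left(K + K n\right) = -9 + K + K n$)
$L{\left(V,R \right)} = 2 + R + V$ ($L{\left(V,R \right)} = \left(R + V\right) + 2 = 2 + R + V$)
$\left(\left(L{\left(5,f{\left(-3,1 \right)} \right)} 30 + 24\right) - 1515\right) \left(4814 - 2599\right) = \left(\left(\left(2 - 15 + 5\right) 30 + 24\right) - 1515\right) \left(4814 - 2599\right) = \left(\left(\left(2 - 15 + 5\right) 30 + 24\right) - 1515\right) 2215 = \left(\left(\left(-8\right) 30 + 24\right) - 1515\right) 2215 = \left(\left(-240 + 24\right) - 1515\right) 2215 = \left(-216 - 1515\right) 2215 = \left(-1731\right) 2215 = -3834165$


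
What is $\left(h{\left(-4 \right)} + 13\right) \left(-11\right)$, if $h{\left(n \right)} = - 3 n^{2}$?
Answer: $385$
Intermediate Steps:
$\left(h{\left(-4 \right)} + 13\right) \left(-11\right) = \left(- 3 \left(-4\right)^{2} + 13\right) \left(-11\right) = \left(\left(-3\right) 16 + 13\right) \left(-11\right) = \left(-48 + 13\right) \left(-11\right) = \left(-35\right) \left(-11\right) = 385$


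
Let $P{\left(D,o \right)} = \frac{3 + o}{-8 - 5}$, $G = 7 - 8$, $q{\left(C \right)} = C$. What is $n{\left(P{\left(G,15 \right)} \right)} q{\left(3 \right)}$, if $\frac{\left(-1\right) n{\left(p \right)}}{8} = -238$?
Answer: $5712$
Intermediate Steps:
$G = -1$
$P{\left(D,o \right)} = - \frac{3}{13} - \frac{o}{13}$ ($P{\left(D,o \right)} = \frac{3 + o}{-13} = \left(3 + o\right) \left(- \frac{1}{13}\right) = - \frac{3}{13} - \frac{o}{13}$)
$n{\left(p \right)} = 1904$ ($n{\left(p \right)} = \left(-8\right) \left(-238\right) = 1904$)
$n{\left(P{\left(G,15 \right)} \right)} q{\left(3 \right)} = 1904 \cdot 3 = 5712$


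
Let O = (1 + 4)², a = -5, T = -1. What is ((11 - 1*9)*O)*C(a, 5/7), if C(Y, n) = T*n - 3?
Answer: -1300/7 ≈ -185.71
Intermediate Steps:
C(Y, n) = -3 - n (C(Y, n) = -n - 3 = -3 - n)
O = 25 (O = 5² = 25)
((11 - 1*9)*O)*C(a, 5/7) = ((11 - 1*9)*25)*(-3 - 5/7) = ((11 - 9)*25)*(-3 - 5/7) = (2*25)*(-3 - 1*5/7) = 50*(-3 - 5/7) = 50*(-26/7) = -1300/7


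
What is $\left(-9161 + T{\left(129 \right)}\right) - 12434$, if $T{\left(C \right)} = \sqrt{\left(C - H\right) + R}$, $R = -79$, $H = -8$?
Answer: $-21595 + \sqrt{58} \approx -21587.0$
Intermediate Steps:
$T{\left(C \right)} = \sqrt{-71 + C}$ ($T{\left(C \right)} = \sqrt{\left(C - -8\right) - 79} = \sqrt{\left(C + 8\right) - 79} = \sqrt{\left(8 + C\right) - 79} = \sqrt{-71 + C}$)
$\left(-9161 + T{\left(129 \right)}\right) - 12434 = \left(-9161 + \sqrt{-71 + 129}\right) - 12434 = \left(-9161 + \sqrt{58}\right) - 12434 = -21595 + \sqrt{58}$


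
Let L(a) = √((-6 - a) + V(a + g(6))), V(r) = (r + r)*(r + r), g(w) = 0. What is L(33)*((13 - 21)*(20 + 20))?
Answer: -320*√4317 ≈ -21025.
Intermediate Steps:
V(r) = 4*r² (V(r) = (2*r)*(2*r) = 4*r²)
L(a) = √(-6 - a + 4*a²) (L(a) = √((-6 - a) + 4*(a + 0)²) = √((-6 - a) + 4*a²) = √(-6 - a + 4*a²))
L(33)*((13 - 21)*(20 + 20)) = √(-6 - 1*33 + 4*33²)*((13 - 21)*(20 + 20)) = √(-6 - 33 + 4*1089)*(-8*40) = √(-6 - 33 + 4356)*(-320) = √4317*(-320) = -320*√4317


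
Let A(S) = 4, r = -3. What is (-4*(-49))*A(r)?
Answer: 784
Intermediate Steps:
(-4*(-49))*A(r) = -4*(-49)*4 = 196*4 = 784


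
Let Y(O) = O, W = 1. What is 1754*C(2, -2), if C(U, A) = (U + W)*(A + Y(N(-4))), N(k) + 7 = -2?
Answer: -57882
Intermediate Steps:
N(k) = -9 (N(k) = -7 - 2 = -9)
C(U, A) = (1 + U)*(-9 + A) (C(U, A) = (U + 1)*(A - 9) = (1 + U)*(-9 + A))
1754*C(2, -2) = 1754*(-9 - 2 - 9*2 - 2*2) = 1754*(-9 - 2 - 18 - 4) = 1754*(-33) = -57882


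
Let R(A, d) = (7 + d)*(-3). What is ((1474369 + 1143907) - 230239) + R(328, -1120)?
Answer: 2391376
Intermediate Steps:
R(A, d) = -21 - 3*d
((1474369 + 1143907) - 230239) + R(328, -1120) = ((1474369 + 1143907) - 230239) + (-21 - 3*(-1120)) = (2618276 - 230239) + (-21 + 3360) = 2388037 + 3339 = 2391376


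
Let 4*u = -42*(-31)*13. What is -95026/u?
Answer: -190052/8463 ≈ -22.457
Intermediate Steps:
u = 8463/2 (u = (-42*(-31)*13)/4 = (1302*13)/4 = (¼)*16926 = 8463/2 ≈ 4231.5)
-95026/u = -95026/8463/2 = -95026*2/8463 = -190052/8463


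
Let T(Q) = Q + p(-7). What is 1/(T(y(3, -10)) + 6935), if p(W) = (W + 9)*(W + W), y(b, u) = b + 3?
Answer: 1/6913 ≈ 0.00014465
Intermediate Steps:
y(b, u) = 3 + b
p(W) = 2*W*(9 + W) (p(W) = (9 + W)*(2*W) = 2*W*(9 + W))
T(Q) = -28 + Q (T(Q) = Q + 2*(-7)*(9 - 7) = Q + 2*(-7)*2 = Q - 28 = -28 + Q)
1/(T(y(3, -10)) + 6935) = 1/((-28 + (3 + 3)) + 6935) = 1/((-28 + 6) + 6935) = 1/(-22 + 6935) = 1/6913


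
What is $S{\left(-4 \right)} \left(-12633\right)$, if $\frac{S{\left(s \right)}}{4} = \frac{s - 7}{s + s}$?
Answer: $- \frac{138963}{2} \approx -69482.0$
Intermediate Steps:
$S{\left(s \right)} = \frac{2 \left(-7 + s\right)}{s}$ ($S{\left(s \right)} = 4 \frac{s - 7}{s + s} = 4 \frac{-7 + s}{2 s} = \frac{2 \left(-7 + s\right)}{s}$)
$S{\left(-4 \right)} \left(-12633\right) = \left(2 - \frac{14}{-4}\right) \left(-12633\right) = \left(2 - - \frac{7}{2}\right) \left(-12633\right) = \left(2 + \frac{7}{2}\right) \left(-12633\right) = \frac{11}{2} \left(-12633\right) = - \frac{138963}{2}$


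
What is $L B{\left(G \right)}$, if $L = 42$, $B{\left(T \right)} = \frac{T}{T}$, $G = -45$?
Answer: $42$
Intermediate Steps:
$B{\left(T \right)} = 1$
$L B{\left(G \right)} = 42 \cdot 1 = 42$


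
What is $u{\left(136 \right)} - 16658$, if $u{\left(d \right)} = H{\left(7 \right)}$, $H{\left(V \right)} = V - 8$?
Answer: $-16659$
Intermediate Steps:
$H{\left(V \right)} = -8 + V$
$u{\left(d \right)} = -1$ ($u{\left(d \right)} = -8 + 7 = -1$)
$u{\left(136 \right)} - 16658 = -1 - 16658 = -16659$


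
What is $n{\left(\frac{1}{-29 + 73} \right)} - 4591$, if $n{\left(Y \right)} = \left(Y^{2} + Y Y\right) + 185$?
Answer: $- \frac{4265007}{968} \approx -4406.0$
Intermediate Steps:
$n{\left(Y \right)} = 185 + 2 Y^{2}$ ($n{\left(Y \right)} = \left(Y^{2} + Y^{2}\right) + 185 = 2 Y^{2} + 185 = 185 + 2 Y^{2}$)
$n{\left(\frac{1}{-29 + 73} \right)} - 4591 = \left(185 + 2 \left(\frac{1}{-29 + 73}\right)^{2}\right) - 4591 = \left(185 + 2 \left(\frac{1}{44}\right)^{2}\right) - 4591 = \left(185 + \frac{2}{1936}\right) - 4591 = \left(185 + 2 \cdot \frac{1}{1936}\right) - 4591 = \left(185 + \frac{1}{968}\right) - 4591 = \frac{179081}{968} - 4591 = - \frac{4265007}{968}$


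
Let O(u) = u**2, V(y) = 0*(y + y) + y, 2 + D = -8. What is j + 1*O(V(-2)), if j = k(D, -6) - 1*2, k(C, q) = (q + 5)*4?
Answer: -2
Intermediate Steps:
D = -10 (D = -2 - 8 = -10)
V(y) = y (V(y) = 0*(2*y) + y = 0 + y = y)
k(C, q) = 20 + 4*q (k(C, q) = (5 + q)*4 = 20 + 4*q)
j = -6 (j = (20 + 4*(-6)) - 1*2 = (20 - 24) - 2 = -4 - 2 = -6)
j + 1*O(V(-2)) = -6 + 1*(-2)**2 = -6 + 1*4 = -6 + 4 = -2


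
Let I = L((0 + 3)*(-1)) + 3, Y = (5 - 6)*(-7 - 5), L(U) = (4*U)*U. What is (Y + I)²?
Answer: 2601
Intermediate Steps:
L(U) = 4*U²
Y = 12 (Y = -1*(-12) = 12)
I = 39 (I = 4*((0 + 3)*(-1))² + 3 = 4*(3*(-1))² + 3 = 4*(-3)² + 3 = 4*9 + 3 = 36 + 3 = 39)
(Y + I)² = (12 + 39)² = 51² = 2601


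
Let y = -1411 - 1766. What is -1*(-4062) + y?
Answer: 885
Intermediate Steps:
y = -3177
-1*(-4062) + y = -1*(-4062) - 3177 = 4062 - 3177 = 885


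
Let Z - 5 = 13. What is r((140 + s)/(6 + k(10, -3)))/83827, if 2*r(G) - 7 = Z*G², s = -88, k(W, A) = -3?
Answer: 5415/167654 ≈ 0.032299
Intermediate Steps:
Z = 18 (Z = 5 + 13 = 18)
r(G) = 7/2 + 9*G² (r(G) = 7/2 + (18*G²)/2 = 7/2 + 9*G²)
r((140 + s)/(6 + k(10, -3)))/83827 = (7/2 + 9*((140 - 88)/(6 - 3))²)/83827 = (7/2 + 9*(52/3)²)*(1/83827) = (7/2 + 9*(2704/9))*(1/83827) = (7/2 + 2704)*(1/83827) = (5415/2)*(1/83827) = 5415/167654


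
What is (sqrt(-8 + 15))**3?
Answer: 7*sqrt(7) ≈ 18.520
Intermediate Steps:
(sqrt(-8 + 15))**3 = (sqrt(7))**3 = 7*sqrt(7)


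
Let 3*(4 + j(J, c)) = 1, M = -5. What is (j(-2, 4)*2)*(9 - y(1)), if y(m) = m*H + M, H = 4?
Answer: -220/3 ≈ -73.333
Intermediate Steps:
j(J, c) = -11/3 (j(J, c) = -4 + (⅓)*1 = -4 + ⅓ = -11/3)
y(m) = -5 + 4*m (y(m) = m*4 - 5 = 4*m - 5 = -5 + 4*m)
(j(-2, 4)*2)*(9 - y(1)) = (-11/3*2)*(9 - (-5 + 4*1)) = -22*(9 - (-5 + 4))/3 = -22*(9 - 1*(-1))/3 = -22*(9 + 1)/3 = -22/3*10 = -220/3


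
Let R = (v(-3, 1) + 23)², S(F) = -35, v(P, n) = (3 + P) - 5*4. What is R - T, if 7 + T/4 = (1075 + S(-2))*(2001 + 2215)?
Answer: -17538523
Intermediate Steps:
v(P, n) = -17 + P (v(P, n) = (3 + P) - 20 = -17 + P)
R = 9 (R = ((-17 - 3) + 23)² = (-20 + 23)² = 3² = 9)
T = 17538532 (T = -28 + 4*((1075 - 35)*(2001 + 2215)) = -28 + 4*(1040*4216) = -28 + 4*4384640 = -28 + 17538560 = 17538532)
R - T = 9 - 1*17538532 = 9 - 17538532 = -17538523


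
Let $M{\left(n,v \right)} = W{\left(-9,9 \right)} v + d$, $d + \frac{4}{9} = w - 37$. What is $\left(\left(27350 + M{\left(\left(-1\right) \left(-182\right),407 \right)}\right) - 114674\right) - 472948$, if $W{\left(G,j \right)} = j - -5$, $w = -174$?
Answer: $- \frac{4993069}{9} \approx -5.5479 \cdot 10^{5}$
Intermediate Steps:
$W{\left(G,j \right)} = 5 + j$ ($W{\left(G,j \right)} = j + 5 = 5 + j$)
$d = - \frac{1903}{9}$ ($d = - \frac{4}{9} - 211 = - \frac{1903}{9} \approx -211.44$)
$M{\left(n,v \right)} = - \frac{1903}{9} + 14 v$ ($M{\left(n,v \right)} = \left(5 + 9\right) v - \frac{1903}{9} = 14 v - \frac{1903}{9} = - \frac{1903}{9} + 14 v$)
$\left(\left(27350 + M{\left(\left(-1\right) \left(-182\right),407 \right)}\right) - 114674\right) - 472948 = \left(\left(27350 + \left(- \frac{1903}{9} + 14 \cdot 407\right)\right) - 114674\right) - 472948 = \left(\left(27350 + \left(- \frac{1903}{9} + 5698\right)\right) - 114674\right) - 472948 = \left(\left(27350 + \frac{49379}{9}\right) - 114674\right) - 472948 = \left(\frac{295529}{9} - 114674\right) - 472948 = - \frac{736537}{9} - 472948 = - \frac{4993069}{9}$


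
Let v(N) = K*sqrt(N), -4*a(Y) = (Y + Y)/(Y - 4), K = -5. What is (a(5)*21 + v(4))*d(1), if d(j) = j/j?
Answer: -125/2 ≈ -62.500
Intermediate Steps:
a(Y) = -Y/(2*(-4 + Y)) (a(Y) = -(Y + Y)/(4*(Y - 4)) = -2*Y/(4*(-4 + Y)) = -Y/(2*(-4 + Y)))
v(N) = -5*sqrt(N)
d(j) = 1
(a(5)*21 + v(4))*d(1) = (-1*5/(-8 + 2*5)*21 - 5*sqrt(4))*1 = (-1*5/(-8 + 10)*21 - 5*2)*1 = (-1*5/2*21 - 10)*1 = (-1*5*1/2*21 - 10)*1 = (-5/2*21 - 10)*1 = (-105/2 - 10)*1 = -125/2*1 = -125/2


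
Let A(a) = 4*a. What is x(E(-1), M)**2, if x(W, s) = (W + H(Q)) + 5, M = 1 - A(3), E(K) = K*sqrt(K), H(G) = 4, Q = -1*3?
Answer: (9 - I)**2 ≈ 80.0 - 18.0*I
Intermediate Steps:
Q = -3
E(K) = K**(3/2)
M = -11 (M = 1 - 4*3 = 1 - 1*12 = 1 - 12 = -11)
x(W, s) = 9 + W (x(W, s) = (W + 4) + 5 = (4 + W) + 5 = 9 + W)
x(E(-1), M)**2 = (9 + (-1)**(3/2))**2 = (9 - I)**2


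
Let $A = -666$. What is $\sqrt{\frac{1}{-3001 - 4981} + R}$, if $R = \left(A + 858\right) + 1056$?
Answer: $\frac{\sqrt{79512972370}}{7982} \approx 35.327$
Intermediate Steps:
$R = 1248$ ($R = \left(-666 + 858\right) + 1056 = 192 + 1056 = 1248$)
$\sqrt{\frac{1}{-3001 - 4981} + R} = \sqrt{\frac{1}{-3001 - 4981} + 1248} = \sqrt{\frac{1}{-7982} + 1248} = \sqrt{- \frac{1}{7982} + 1248} = \sqrt{\frac{9961535}{7982}} = \frac{\sqrt{79512972370}}{7982}$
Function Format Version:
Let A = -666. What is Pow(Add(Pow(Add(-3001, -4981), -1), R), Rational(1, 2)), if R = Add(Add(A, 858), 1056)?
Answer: Mul(Rational(1, 7982), Pow(79512972370, Rational(1, 2))) ≈ 35.327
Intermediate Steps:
R = 1248 (R = Add(Add(-666, 858), 1056) = Add(192, 1056) = 1248)
Pow(Add(Pow(Add(-3001, -4981), -1), R), Rational(1, 2)) = Pow(Add(Pow(Add(-3001, -4981), -1), 1248), Rational(1, 2)) = Pow(Add(Pow(-7982, -1), 1248), Rational(1, 2)) = Pow(Add(Rational(-1, 7982), 1248), Rational(1, 2)) = Pow(Rational(9961535, 7982), Rational(1, 2)) = Mul(Rational(1, 7982), Pow(79512972370, Rational(1, 2)))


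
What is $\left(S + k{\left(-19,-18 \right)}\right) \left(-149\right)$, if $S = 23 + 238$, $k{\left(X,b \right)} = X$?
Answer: $-36058$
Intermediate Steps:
$S = 261$
$\left(S + k{\left(-19,-18 \right)}\right) \left(-149\right) = \left(261 - 19\right) \left(-149\right) = 242 \left(-149\right) = -36058$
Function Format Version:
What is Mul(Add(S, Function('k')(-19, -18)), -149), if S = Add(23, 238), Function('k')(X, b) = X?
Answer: -36058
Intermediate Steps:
S = 261
Mul(Add(S, Function('k')(-19, -18)), -149) = Mul(Add(261, -19), -149) = Mul(242, -149) = -36058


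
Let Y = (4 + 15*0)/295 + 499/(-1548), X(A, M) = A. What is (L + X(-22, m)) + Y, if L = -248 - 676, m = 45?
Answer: -432141373/456660 ≈ -946.31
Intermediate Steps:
L = -924
Y = -141013/456660 (Y = (4 + 0)*(1/295) + 499*(-1/1548) = 4*(1/295) - 499/1548 = 4/295 - 499/1548 = -141013/456660 ≈ -0.30879)
(L + X(-22, m)) + Y = (-924 - 22) - 141013/456660 = -946 - 141013/456660 = -432141373/456660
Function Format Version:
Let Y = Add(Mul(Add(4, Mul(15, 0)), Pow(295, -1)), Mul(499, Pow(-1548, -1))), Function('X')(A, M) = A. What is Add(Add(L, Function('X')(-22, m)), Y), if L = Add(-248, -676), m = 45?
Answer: Rational(-432141373, 456660) ≈ -946.31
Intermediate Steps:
L = -924
Y = Rational(-141013, 456660) (Y = Add(Mul(Add(4, 0), Rational(1, 295)), Mul(499, Rational(-1, 1548))) = Add(Mul(4, Rational(1, 295)), Rational(-499, 1548)) = Add(Rational(4, 295), Rational(-499, 1548)) = Rational(-141013, 456660) ≈ -0.30879)
Add(Add(L, Function('X')(-22, m)), Y) = Add(Add(-924, -22), Rational(-141013, 456660)) = Add(-946, Rational(-141013, 456660)) = Rational(-432141373, 456660)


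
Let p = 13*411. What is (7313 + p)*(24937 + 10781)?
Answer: 452047008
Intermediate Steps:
p = 5343
(7313 + p)*(24937 + 10781) = (7313 + 5343)*(24937 + 10781) = 12656*35718 = 452047008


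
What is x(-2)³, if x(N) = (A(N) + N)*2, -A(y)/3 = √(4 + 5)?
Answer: -10648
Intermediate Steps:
A(y) = -9 (A(y) = -3*√(4 + 5) = -3*√9 = -3*3 = -9)
x(N) = -18 + 2*N (x(N) = (-9 + N)*2 = -18 + 2*N)
x(-2)³ = (-18 + 2*(-2))³ = (-18 - 4)³ = (-22)³ = -10648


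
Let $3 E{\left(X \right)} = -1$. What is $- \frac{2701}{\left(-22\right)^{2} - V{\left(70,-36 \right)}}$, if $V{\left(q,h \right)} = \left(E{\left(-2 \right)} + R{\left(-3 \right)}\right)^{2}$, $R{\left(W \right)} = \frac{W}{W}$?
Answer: $- \frac{24309}{4352} \approx -5.5857$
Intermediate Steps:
$R{\left(W \right)} = 1$
$E{\left(X \right)} = - \frac{1}{3}$ ($E{\left(X \right)} = \frac{1}{3} \left(-1\right) = - \frac{1}{3}$)
$V{\left(q,h \right)} = \frac{4}{9}$ ($V{\left(q,h \right)} = \left(- \frac{1}{3} + 1\right)^{2} = \left(\frac{2}{3}\right)^{2} = \frac{4}{9}$)
$- \frac{2701}{\left(-22\right)^{2} - V{\left(70,-36 \right)}} = - \frac{2701}{\left(-22\right)^{2} - \frac{4}{9}} = - \frac{2701}{484 - \frac{4}{9}} = - \frac{2701}{\frac{4352}{9}} = \left(-2701\right) \frac{9}{4352} = - \frac{24309}{4352}$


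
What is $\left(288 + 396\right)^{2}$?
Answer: $467856$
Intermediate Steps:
$\left(288 + 396\right)^{2} = 684^{2} = 467856$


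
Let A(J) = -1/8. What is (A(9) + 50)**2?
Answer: 159201/64 ≈ 2487.5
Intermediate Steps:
A(J) = -1/8 (A(J) = -1*1/8 = -1/8)
(A(9) + 50)**2 = (-1/8 + 50)**2 = (399/8)**2 = 159201/64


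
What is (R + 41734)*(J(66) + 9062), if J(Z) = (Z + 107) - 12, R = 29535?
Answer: 657313987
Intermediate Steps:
J(Z) = 95 + Z (J(Z) = (107 + Z) - 12 = 95 + Z)
(R + 41734)*(J(66) + 9062) = (29535 + 41734)*((95 + 66) + 9062) = 71269*(161 + 9062) = 71269*9223 = 657313987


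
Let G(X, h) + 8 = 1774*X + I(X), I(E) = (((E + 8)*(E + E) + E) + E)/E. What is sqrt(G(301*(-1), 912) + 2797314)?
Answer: 38*sqrt(1567) ≈ 1504.2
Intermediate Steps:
I(E) = (2*E + 2*E*(8 + E))/E (I(E) = (((8 + E)*(2*E) + E) + E)/E = ((2*E*(8 + E) + E) + E)/E = ((E + 2*E*(8 + E)) + E)/E = (2*E + 2*E*(8 + E))/E)
G(X, h) = 10 + 1776*X (G(X, h) = -8 + (1774*X + (18 + 2*X)) = -8 + (18 + 1776*X) = 10 + 1776*X)
sqrt(G(301*(-1), 912) + 2797314) = sqrt((10 + 1776*(301*(-1))) + 2797314) = sqrt((10 + 1776*(-301)) + 2797314) = sqrt((10 - 534576) + 2797314) = sqrt(-534566 + 2797314) = sqrt(2262748) = 38*sqrt(1567)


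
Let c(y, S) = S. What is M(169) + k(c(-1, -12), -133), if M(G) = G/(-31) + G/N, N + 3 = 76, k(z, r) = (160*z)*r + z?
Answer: 577845426/2263 ≈ 2.5534e+5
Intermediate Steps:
k(z, r) = z + 160*r*z (k(z, r) = 160*r*z + z = z + 160*r*z)
N = 73 (N = -3 + 76 = 73)
M(G) = -42*G/2263 (M(G) = G/(-31) + G/73 = G*(-1/31) + G*(1/73) = -G/31 + G/73 = -42*G/2263)
M(169) + k(c(-1, -12), -133) = -42/2263*169 - 12*(1 + 160*(-133)) = -7098/2263 - 12*(1 - 21280) = -7098/2263 - 12*(-21279) = -7098/2263 + 255348 = 577845426/2263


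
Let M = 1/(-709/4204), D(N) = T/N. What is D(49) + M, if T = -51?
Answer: -242155/34741 ≈ -6.9703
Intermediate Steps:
D(N) = -51/N
M = -4204/709 (M = 1/(-709*1/4204) = 1/(-709/4204) = -4204/709 ≈ -5.9295)
D(49) + M = -51/49 - 4204/709 = -242155/34741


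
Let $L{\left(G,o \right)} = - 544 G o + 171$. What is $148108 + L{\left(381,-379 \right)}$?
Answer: $78701335$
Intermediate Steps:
$L{\left(G,o \right)} = 171 - 544 G o$ ($L{\left(G,o \right)} = - 544 G o + 171 = 171 - 544 G o$)
$148108 + L{\left(381,-379 \right)} = 148108 - \left(-171 + 207264 \left(-379\right)\right) = 148108 + \left(171 + 78553056\right) = 148108 + 78553227 = 78701335$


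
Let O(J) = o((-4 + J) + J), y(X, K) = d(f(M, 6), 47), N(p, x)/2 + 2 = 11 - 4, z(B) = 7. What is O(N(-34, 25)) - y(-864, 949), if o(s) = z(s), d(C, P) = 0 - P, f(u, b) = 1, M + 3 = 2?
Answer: 54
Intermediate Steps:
M = -1 (M = -3 + 2 = -1)
N(p, x) = 10 (N(p, x) = -4 + 2*(11 - 4) = -4 + 2*7 = -4 + 14 = 10)
d(C, P) = -P
o(s) = 7
y(X, K) = -47 (y(X, K) = -1*47 = -47)
O(J) = 7
O(N(-34, 25)) - y(-864, 949) = 7 - 1*(-47) = 7 + 47 = 54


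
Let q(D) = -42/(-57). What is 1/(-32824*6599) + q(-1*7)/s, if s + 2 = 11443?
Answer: 3032260685/47085503505304 ≈ 6.4399e-5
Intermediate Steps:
q(D) = 14/19 (q(D) = -42*(-1/57) = 14/19)
s = 11441 (s = -2 + 11443 = 11441)
1/(-32824*6599) + q(-1*7)/s = 1/(-32824*6599) + (14/19)/11441 = -1/32824*1/6599 + (14/19)*(1/11441) = -1/216605576 + 14/217379 = 3032260685/47085503505304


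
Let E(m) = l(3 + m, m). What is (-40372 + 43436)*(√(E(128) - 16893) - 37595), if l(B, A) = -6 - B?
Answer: -115191080 + 3064*I*√17030 ≈ -1.1519e+8 + 3.9985e+5*I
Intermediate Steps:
E(m) = -9 - m (E(m) = -6 - (3 + m) = -6 + (-3 - m) = -9 - m)
(-40372 + 43436)*(√(E(128) - 16893) - 37595) = (-40372 + 43436)*(√((-9 - 1*128) - 16893) - 37595) = 3064*(√((-9 - 128) - 16893) - 37595) = 3064*(√(-137 - 16893) - 37595) = 3064*(√(-17030) - 37595) = 3064*(I*√17030 - 37595) = 3064*(-37595 + I*√17030) = -115191080 + 3064*I*√17030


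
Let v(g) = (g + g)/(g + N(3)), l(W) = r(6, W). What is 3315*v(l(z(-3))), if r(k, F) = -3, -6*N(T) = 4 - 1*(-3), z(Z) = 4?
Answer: 23868/5 ≈ 4773.6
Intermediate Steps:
N(T) = -7/6 (N(T) = -(4 - 1*(-3))/6 = -(4 + 3)/6 = -⅙*7 = -7/6)
l(W) = -3
v(g) = 2*g/(-7/6 + g) (v(g) = (g + g)/(g - 7/6) = (2*g)/(-7/6 + g) = 2*g/(-7/6 + g))
3315*v(l(z(-3))) = 3315*(12*(-3)/(-7 + 6*(-3))) = 3315*(12*(-3)/(-7 - 18)) = 3315*(12*(-3)/(-25)) = 3315*(12*(-3)*(-1/25)) = 3315*(36/25) = 23868/5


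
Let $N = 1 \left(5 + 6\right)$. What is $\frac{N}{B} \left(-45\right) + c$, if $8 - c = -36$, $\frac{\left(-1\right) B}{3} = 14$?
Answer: $\frac{781}{14} \approx 55.786$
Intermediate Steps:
$B = -42$ ($B = \left(-3\right) 14 = -42$)
$c = 44$ ($c = 8 - -36 = 8 + 36 = 44$)
$N = 11$ ($N = 1 \cdot 11 = 11$)
$\frac{N}{B} \left(-45\right) + c = \frac{11}{-42} \left(-45\right) + 44 = 11 \left(- \frac{1}{42}\right) \left(-45\right) + 44 = \left(- \frac{11}{42}\right) \left(-45\right) + 44 = \frac{165}{14} + 44 = \frac{781}{14}$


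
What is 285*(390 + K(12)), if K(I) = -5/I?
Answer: 444125/4 ≈ 1.1103e+5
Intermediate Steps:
285*(390 + K(12)) = 285*(390 - 5/12) = 285*(4675/12) = 444125/4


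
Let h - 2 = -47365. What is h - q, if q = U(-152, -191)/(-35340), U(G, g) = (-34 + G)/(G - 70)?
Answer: -1997771339/42180 ≈ -47363.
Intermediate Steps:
h = -47363 (h = 2 - 47365 = -47363)
U(G, g) = (-34 + G)/(-70 + G)
q = -1/42180 (q = ((-34 - 152)/(-70 - 152))/(-35340) = (-186/(-222))*(-1/35340) = -1/222*(-186)*(-1/35340) = (31/37)*(-1/35340) = -1/42180 ≈ -2.3708e-5)
h - q = -47363 - 1*(-1/42180) = -47363 + 1/42180 = -1997771339/42180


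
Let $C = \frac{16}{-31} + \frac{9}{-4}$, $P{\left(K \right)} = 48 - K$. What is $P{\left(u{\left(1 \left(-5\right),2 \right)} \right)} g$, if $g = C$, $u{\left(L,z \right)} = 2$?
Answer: $- \frac{7889}{62} \approx -127.24$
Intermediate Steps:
$C = - \frac{343}{124}$ ($C = 16 \left(- \frac{1}{31}\right) + 9 \left(- \frac{1}{4}\right) = - \frac{16}{31} - \frac{9}{4} = - \frac{343}{124} \approx -2.7661$)
$g = - \frac{343}{124} \approx -2.7661$
$P{\left(u{\left(1 \left(-5\right),2 \right)} \right)} g = \left(48 - 2\right) \left(- \frac{343}{124}\right) = 46 \left(- \frac{343}{124}\right) = - \frac{7889}{62}$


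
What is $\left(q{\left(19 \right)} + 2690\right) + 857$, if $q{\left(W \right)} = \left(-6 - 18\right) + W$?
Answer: $3542$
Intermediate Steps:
$q{\left(W \right)} = -24 + W$
$\left(q{\left(19 \right)} + 2690\right) + 857 = \left(\left(-24 + 19\right) + 2690\right) + 857 = \left(-5 + 2690\right) + 857 = 2685 + 857 = 3542$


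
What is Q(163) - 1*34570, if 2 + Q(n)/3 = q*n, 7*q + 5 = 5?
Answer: -34576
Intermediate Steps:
q = 0 (q = -5/7 + (⅐)*5 = -5/7 + 5/7 = 0)
Q(n) = -6 (Q(n) = -6 + 3*(0*n) = -6 + 3*0 = -6 + 0 = -6)
Q(163) - 1*34570 = -6 - 1*34570 = -6 - 34570 = -34576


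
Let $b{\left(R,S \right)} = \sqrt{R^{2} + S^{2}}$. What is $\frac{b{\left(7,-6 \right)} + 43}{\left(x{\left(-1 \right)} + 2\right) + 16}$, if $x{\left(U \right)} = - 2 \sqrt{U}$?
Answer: $\frac{\left(9 + i\right) \left(43 + \sqrt{85}\right)}{164} \approx 2.8657 + 0.31841 i$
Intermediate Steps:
$\frac{b{\left(7,-6 \right)} + 43}{\left(x{\left(-1 \right)} + 2\right) + 16} = \frac{\sqrt{7^{2} + \left(-6\right)^{2}} + 43}{\left(- 2 \sqrt{-1} + 2\right) + 16} = \frac{\sqrt{49 + 36} + 43}{\left(- 2 i + 2\right) + 16} = \frac{\sqrt{85} + 43}{\left(2 - 2 i\right) + 16} = \frac{43 + \sqrt{85}}{18 - 2 i} = \left(43 + \sqrt{85}\right) \frac{18 + 2 i}{328} = \frac{\left(18 + 2 i\right) \left(43 + \sqrt{85}\right)}{328}$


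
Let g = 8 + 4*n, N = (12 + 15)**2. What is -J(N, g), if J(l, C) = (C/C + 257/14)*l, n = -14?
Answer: -197559/14 ≈ -14111.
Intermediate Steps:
N = 729 (N = 27**2 = 729)
g = -48 (g = 8 + 4*(-14) = 8 - 56 = -48)
J(l, C) = 271*l/14 (J(l, C) = (1 + 257*(1/14))*l = (1 + 257/14)*l = 271*l/14)
-J(N, g) = -271*729/14 = -1*197559/14 = -197559/14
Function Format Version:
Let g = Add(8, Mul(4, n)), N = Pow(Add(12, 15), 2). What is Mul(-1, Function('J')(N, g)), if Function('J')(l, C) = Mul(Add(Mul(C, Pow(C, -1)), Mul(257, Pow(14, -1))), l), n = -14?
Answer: Rational(-197559, 14) ≈ -14111.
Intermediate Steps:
N = 729 (N = Pow(27, 2) = 729)
g = -48 (g = Add(8, Mul(4, -14)) = Add(8, -56) = -48)
Function('J')(l, C) = Mul(Rational(271, 14), l) (Function('J')(l, C) = Mul(Add(1, Mul(257, Rational(1, 14))), l) = Mul(Add(1, Rational(257, 14)), l) = Mul(Rational(271, 14), l))
Mul(-1, Function('J')(N, g)) = Mul(-1, Mul(Rational(271, 14), 729)) = Mul(-1, Rational(197559, 14)) = Rational(-197559, 14)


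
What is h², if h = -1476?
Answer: 2178576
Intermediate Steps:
h² = (-1476)² = 2178576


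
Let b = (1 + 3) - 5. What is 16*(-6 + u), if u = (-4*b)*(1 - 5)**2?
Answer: 928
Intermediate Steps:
b = -1 (b = 4 - 5 = -1)
u = 64 (u = (-4*(-1))*(1 - 5)**2 = 4*(-4)**2 = 4*16 = 64)
16*(-6 + u) = 16*(-6 + 64) = 16*58 = 928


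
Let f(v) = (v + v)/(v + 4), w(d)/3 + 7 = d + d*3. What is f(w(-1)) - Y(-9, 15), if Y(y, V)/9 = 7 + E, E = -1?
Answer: -1500/29 ≈ -51.724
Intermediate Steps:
w(d) = -21 + 12*d (w(d) = -21 + 3*(d + d*3) = -21 + 3*(d + 3*d) = -21 + 3*(4*d) = -21 + 12*d)
Y(y, V) = 54 (Y(y, V) = 9*(7 - 1) = 9*6 = 54)
f(v) = 2*v/(4 + v) (f(v) = (2*v)/(4 + v) = 2*v/(4 + v))
f(w(-1)) - Y(-9, 15) = 2*(-21 + 12*(-1))/(4 + (-21 + 12*(-1))) - 1*54 = 2*(-21 - 12)/(4 + (-21 - 12)) - 54 = 2*(-33)/(4 - 33) - 54 = 2*(-33)/(-29) - 54 = 2*(-33)*(-1/29) - 54 = 66/29 - 54 = -1500/29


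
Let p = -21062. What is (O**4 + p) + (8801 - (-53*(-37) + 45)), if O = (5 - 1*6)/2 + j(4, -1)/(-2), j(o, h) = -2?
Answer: -228271/16 ≈ -14267.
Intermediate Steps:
O = 1/2 (O = (5 - 1*6)/2 - 2/(-2) = (5 - 6)*(1/2) - 2*(-1/2) = -1*1/2 + 1 = -1/2 + 1 = 1/2 ≈ 0.50000)
(O**4 + p) + (8801 - (-53*(-37) + 45)) = ((1/2)**4 - 21062) + (8801 - (-53*(-37) + 45)) = (1/16 - 21062) + (8801 - (1961 + 45)) = -336991/16 + (8801 - 1*2006) = -336991/16 + (8801 - 2006) = -336991/16 + 6795 = -228271/16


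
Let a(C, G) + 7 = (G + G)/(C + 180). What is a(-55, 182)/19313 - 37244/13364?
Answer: -3211375018/1152227375 ≈ -2.7871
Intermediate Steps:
a(C, G) = -7 + 2*G/(180 + C) (a(C, G) = -7 + (G + G)/(C + 180) = -7 + (2*G)/(180 + C) = -7 + 2*G/(180 + C))
a(-55, 182)/19313 - 37244/13364 = ((-1260 - 7*(-55) + 2*182)/(180 - 55))/19313 - 37244/13364 = ((-1260 + 385 + 364)/125)*(1/19313) - 37244*1/13364 = ((1/125)*(-511))*(1/19313) - 9311/3341 = -511/125*1/19313 - 9311/3341 = -73/344875 - 9311/3341 = -3211375018/1152227375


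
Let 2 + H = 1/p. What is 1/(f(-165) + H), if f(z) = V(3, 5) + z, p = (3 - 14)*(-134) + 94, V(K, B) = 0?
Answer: -1568/261855 ≈ -0.0059880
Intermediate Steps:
p = 1568 (p = -11*(-134) + 94 = 1474 + 94 = 1568)
f(z) = z (f(z) = 0 + z = z)
H = -3135/1568 (H = -2 + 1/1568 = -3135/1568 ≈ -1.9994)
1/(f(-165) + H) = 1/(-165 - 3135/1568) = 1/(-261855/1568) = -1568/261855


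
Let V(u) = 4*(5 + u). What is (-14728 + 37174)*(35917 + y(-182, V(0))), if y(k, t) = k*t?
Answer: 724489542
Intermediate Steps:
V(u) = 20 + 4*u
(-14728 + 37174)*(35917 + y(-182, V(0))) = (-14728 + 37174)*(35917 - 182*(20 + 4*0)) = 22446*(35917 - 182*(20 + 0)) = 22446*(35917 - 182*20) = 22446*(35917 - 3640) = 22446*32277 = 724489542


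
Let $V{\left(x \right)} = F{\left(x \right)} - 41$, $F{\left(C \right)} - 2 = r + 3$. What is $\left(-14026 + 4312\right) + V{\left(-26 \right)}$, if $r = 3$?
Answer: $-9747$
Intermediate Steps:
$F{\left(C \right)} = 8$ ($F{\left(C \right)} = 2 + \left(3 + 3\right) = 2 + 6 = 8$)
$V{\left(x \right)} = -33$ ($V{\left(x \right)} = 8 - 41 = -33$)
$\left(-14026 + 4312\right) + V{\left(-26 \right)} = \left(-14026 + 4312\right) - 33 = -9714 - 33 = -9747$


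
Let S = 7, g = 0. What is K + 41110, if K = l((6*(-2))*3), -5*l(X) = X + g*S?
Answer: 205586/5 ≈ 41117.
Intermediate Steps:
l(X) = -X/5 (l(X) = -(X + 0*7)/5 = -(X + 0)/5 = -X/5)
K = 36/5 (K = -6*(-2)*3/5 = -(-12)*3/5 = -1/5*(-36) = 36/5 ≈ 7.2000)
K + 41110 = 36/5 + 41110 = 205586/5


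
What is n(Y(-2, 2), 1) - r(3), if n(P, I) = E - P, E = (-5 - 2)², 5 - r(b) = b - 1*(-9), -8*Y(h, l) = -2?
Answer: 223/4 ≈ 55.750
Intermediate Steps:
Y(h, l) = ¼ (Y(h, l) = -⅛*(-2) = ¼)
r(b) = -4 - b (r(b) = 5 - (b - 1*(-9)) = 5 - (b + 9) = 5 - (9 + b) = 5 + (-9 - b) = -4 - b)
E = 49 (E = (-7)² = 49)
n(P, I) = 49 - P
n(Y(-2, 2), 1) - r(3) = (49 - 1*¼) - (-4 - 1*3) = (49 - ¼) - (-4 - 3) = 195/4 - 1*(-7) = 195/4 + 7 = 223/4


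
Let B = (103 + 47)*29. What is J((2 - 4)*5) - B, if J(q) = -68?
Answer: -4418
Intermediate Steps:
B = 4350 (B = 150*29 = 4350)
J((2 - 4)*5) - B = -68 - 1*4350 = -68 - 4350 = -4418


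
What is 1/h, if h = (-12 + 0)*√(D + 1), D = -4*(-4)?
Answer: -√17/204 ≈ -0.020211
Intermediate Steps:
D = 16
h = -12*√17 (h = (-12 + 0)*√(16 + 1) = -12*√17 ≈ -49.477)
1/h = 1/(-12*√17) = -√17/204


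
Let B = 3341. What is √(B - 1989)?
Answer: 26*√2 ≈ 36.770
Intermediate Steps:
√(B - 1989) = √(3341 - 1989) = √1352 = 26*√2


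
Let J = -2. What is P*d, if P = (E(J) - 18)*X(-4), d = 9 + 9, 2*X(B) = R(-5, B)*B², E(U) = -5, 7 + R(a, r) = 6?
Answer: 3312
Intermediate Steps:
R(a, r) = -1 (R(a, r) = -7 + 6 = -1)
X(B) = -B²/2 (X(B) = (-B²)/2 = -B²/2)
d = 18
P = 184 (P = (-5 - 18)*(-½*(-4)²) = -(-23)*16/2 = -23*(-8) = 184)
P*d = 184*18 = 3312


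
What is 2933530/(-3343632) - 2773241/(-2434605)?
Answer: 355118424277/1356737197560 ≈ 0.26174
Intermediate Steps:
2933530/(-3343632) - 2773241/(-2434605) = 2933530*(-1/3343632) - 2773241*(-1/2434605) = -1466765/1671816 + 2773241/2434605 = 355118424277/1356737197560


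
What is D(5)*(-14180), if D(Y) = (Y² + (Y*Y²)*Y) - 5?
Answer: -9146100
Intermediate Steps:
D(Y) = -5 + Y² + Y⁴ (D(Y) = (Y² + Y³*Y) - 5 = (Y² + Y⁴) - 5 = -5 + Y² + Y⁴)
D(5)*(-14180) = (-5 + 5² + 5⁴)*(-14180) = (-5 + 25 + 625)*(-14180) = 645*(-14180) = -9146100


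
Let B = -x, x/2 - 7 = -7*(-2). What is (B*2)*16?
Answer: -1344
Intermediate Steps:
x = 42 (x = 14 + 2*(-7*(-2)) = 14 + 2*14 = 14 + 28 = 42)
B = -42 (B = -1*42 = -42)
(B*2)*16 = -42*2*16 = -84*16 = -1344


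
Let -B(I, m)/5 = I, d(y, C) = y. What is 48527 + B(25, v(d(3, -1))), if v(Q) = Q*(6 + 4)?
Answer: 48402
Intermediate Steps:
v(Q) = 10*Q (v(Q) = Q*10 = 10*Q)
B(I, m) = -5*I
48527 + B(25, v(d(3, -1))) = 48527 - 5*25 = 48527 - 125 = 48402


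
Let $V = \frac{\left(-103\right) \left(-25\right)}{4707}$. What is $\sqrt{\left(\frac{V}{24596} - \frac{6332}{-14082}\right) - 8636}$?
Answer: $\frac{i \sqrt{17710509826552053306673735}}{45286684014} \approx 92.928 i$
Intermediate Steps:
$V = \frac{2575}{4707}$ ($V = 2575 \cdot \frac{1}{4707} = \frac{2575}{4707} \approx 0.54706$)
$\sqrt{\left(\frac{V}{24596} - \frac{6332}{-14082}\right) - 8636} = \sqrt{\left(\frac{2575}{4707 \cdot 24596} - \frac{6332}{-14082}\right) - 8636} = \sqrt{\left(\frac{2575}{4707} \cdot \frac{1}{24596} - - \frac{3166}{7041}\right) - 8636} = \sqrt{\left(\frac{2575}{115773372} + \frac{3166}{7041}\right) - 8636} = \sqrt{\frac{122185542109}{271720104084} - 8636} = \sqrt{- \frac{2346452633327315}{271720104084}} = \frac{i \sqrt{17710509826552053306673735}}{45286684014}$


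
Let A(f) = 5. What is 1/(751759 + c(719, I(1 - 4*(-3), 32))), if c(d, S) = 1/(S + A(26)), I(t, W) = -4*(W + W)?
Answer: 251/188691508 ≈ 1.3302e-6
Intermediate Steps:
I(t, W) = -8*W
c(d, S) = 1/(5 + S) (c(d, S) = 1/(S + 5) = 1/(5 + S))
1/(751759 + c(719, I(1 - 4*(-3), 32))) = 1/(751759 + 1/(5 - 8*32)) = 1/(751759 + 1/(5 - 256)) = 1/(751759 + 1/(-251)) = 1/(751759 - 1/251) = 1/(188691508/251) = 251/188691508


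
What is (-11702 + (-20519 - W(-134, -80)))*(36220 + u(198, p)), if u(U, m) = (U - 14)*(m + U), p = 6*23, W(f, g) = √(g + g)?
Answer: -3159075724 - 392176*I*√10 ≈ -3.1591e+9 - 1.2402e+6*I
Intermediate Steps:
W(f, g) = √2*√g (W(f, g) = √(2*g) = √2*√g)
p = 138
u(U, m) = (-14 + U)*(U + m)
(-11702 + (-20519 - W(-134, -80)))*(36220 + u(198, p)) = (-11702 + (-20519 - √2*√(-80)))*(36220 + (198² - 14*198 - 14*138 + 198*138)) = (-11702 + (-20519 - √2*4*I*√5))*(36220 + (39204 - 2772 - 1932 + 27324)) = (-11702 + (-20519 - 4*I*√10))*(36220 + 61824) = (-11702 + (-20519 - 4*I*√10))*98044 = (-32221 - 4*I*√10)*98044 = -3159075724 - 392176*I*√10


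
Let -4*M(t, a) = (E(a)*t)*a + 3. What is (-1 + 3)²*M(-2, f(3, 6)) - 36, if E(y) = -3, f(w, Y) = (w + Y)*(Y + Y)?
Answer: -687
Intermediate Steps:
f(w, Y) = 2*Y*(Y + w) (f(w, Y) = (Y + w)*(2*Y) = 2*Y*(Y + w))
M(t, a) = -¾ + 3*a*t/4 (M(t, a) = -((-3*t)*a + 3)/4 = -(-3*a*t + 3)/4 = -(3 - 3*a*t)/4 = -¾ + 3*a*t/4)
(-1 + 3)²*M(-2, f(3, 6)) - 36 = (-1 + 3)²*(-¾ + (¾)*(2*6*(6 + 3))*(-2)) - 36 = 2²*(-¾ + (¾)*(2*6*9)*(-2)) - 36 = 4*(-¾ + (¾)*108*(-2)) - 36 = 4*(-¾ - 162) - 36 = 4*(-651/4) - 36 = -651 - 36 = -687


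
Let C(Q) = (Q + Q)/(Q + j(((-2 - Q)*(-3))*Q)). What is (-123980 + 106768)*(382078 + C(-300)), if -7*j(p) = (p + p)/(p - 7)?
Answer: -12357896296463328/1879139 ≈ -6.5764e+9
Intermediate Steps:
j(p) = -2*p/(7*(-7 + p)) (j(p) = -(p + p)/(7*(p - 7)) = -2*p/(7*(-7 + p)))
C(Q) = 2*Q/(Q - 2*Q*(6 + 3*Q)/(-49 + 7*Q*(6 + 3*Q))) (C(Q) = (Q + Q)/(Q - 2*((-2 - Q)*(-3))*Q/(-49 + 7*(((-2 - Q)*(-3))*Q))) = (2*Q)/(Q - 2*(6 + 3*Q)*Q/(-49 + 7*((6 + 3*Q)*Q))) = (2*Q)/(Q - 2*Q*(6 + 3*Q)/(-49 + 7*(Q*(6 + 3*Q)))) = (2*Q)/(Q - 2*Q*(6 + 3*Q)/(-49 + 7*Q*(6 + 3*Q))) = 2*Q/(Q - 2*Q*(6 + 3*Q)/(-49 + 7*Q*(6 + 3*Q))))
(-123980 + 106768)*(382078 + C(-300)) = (-123980 + 106768)*(382078 + 14*(-7 + 3*(-300)*(2 - 300))/(-61 - 6*(-300) + 21*(-300)*(2 - 300))) = -17212*(382078 + 14*(-7 + 3*(-300)*(-298))/(-61 + 1800 + 21*(-300)*(-298))) = -17212*(382078 + 14*(-7 + 268200)/(-61 + 1800 + 1877400)) = -17212*(382078 + 14*268193/1879139) = -17212*(382078 + 14*(1/1879139)*268193) = -17212*(382078 + 3754702/1879139) = -17212*717981425544/1879139 = -12357896296463328/1879139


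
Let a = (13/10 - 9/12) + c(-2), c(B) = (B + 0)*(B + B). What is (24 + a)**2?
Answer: 423801/400 ≈ 1059.5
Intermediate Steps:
c(B) = 2*B**2 (c(B) = B*(2*B) = 2*B**2)
a = 171/20 (a = (13/10 - 9/12) + 2*(-2)**2 = (13*(1/10) - 9*1/12) + 2*4 = (13/10 - 3/4) + 8 = 11/20 + 8 = 171/20 ≈ 8.5500)
(24 + a)**2 = (24 + 171/20)**2 = (651/20)**2 = 423801/400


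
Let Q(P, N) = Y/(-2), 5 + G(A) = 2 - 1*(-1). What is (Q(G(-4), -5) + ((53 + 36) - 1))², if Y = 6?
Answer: 7225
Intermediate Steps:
G(A) = -2 (G(A) = -5 + (2 - 1*(-1)) = -5 + (2 + 1) = -5 + 3 = -2)
Q(P, N) = -3 (Q(P, N) = 6/(-2) = 6*(-½) = -3)
(Q(G(-4), -5) + ((53 + 36) - 1))² = (-3 + ((53 + 36) - 1))² = (-3 + (89 - 1))² = (-3 + 88)² = 85² = 7225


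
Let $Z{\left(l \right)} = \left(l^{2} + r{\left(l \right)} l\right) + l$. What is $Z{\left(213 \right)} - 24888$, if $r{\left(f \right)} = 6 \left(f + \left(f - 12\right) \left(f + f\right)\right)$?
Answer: $109722936$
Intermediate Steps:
$r{\left(f \right)} = 6 f + 12 f \left(-12 + f\right)$ ($r{\left(f \right)} = 6 \left(f + \left(-12 + f\right) 2 f\right) = 6 \left(f + 2 f \left(-12 + f\right)\right) = 6 f + 12 f \left(-12 + f\right)$)
$Z{\left(l \right)} = l + l^{2} + 6 l^{2} \left(-23 + 2 l\right)$ ($Z{\left(l \right)} = \left(l^{2} + 6 l \left(-23 + 2 l\right) l\right) + l = \left(l^{2} + 6 l^{2} \left(-23 + 2 l\right)\right) + l = l + l^{2} + 6 l^{2} \left(-23 + 2 l\right)$)
$Z{\left(213 \right)} - 24888 = 213 \left(1 - 29181 + 12 \cdot 213^{2}\right) - 24888 = 213 \left(1 - 29181 + 12 \cdot 45369\right) - 24888 = 213 \left(1 - 29181 + 544428\right) - 24888 = 213 \cdot 515248 - 24888 = 109747824 - 24888 = 109722936$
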